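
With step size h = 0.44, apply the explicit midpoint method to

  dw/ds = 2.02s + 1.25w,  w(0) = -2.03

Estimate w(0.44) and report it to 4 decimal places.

Midpoint: k1 = f(s_n, w_n); k2 = f(s_n + h/2, w_n + (h/2)·k1); w_{n+1} = w_n + h·k2.
s=0.000000, w=-2.030000:
  k1 = f(0.000000, -2.030000) = -2.537500
  k2 = f(0.220000, -2.588250) = -2.790912
  w ← -2.030000 + 0.44·(-2.790912) = -3.258001
w(0.44) ≈ -3.2580

-3.2580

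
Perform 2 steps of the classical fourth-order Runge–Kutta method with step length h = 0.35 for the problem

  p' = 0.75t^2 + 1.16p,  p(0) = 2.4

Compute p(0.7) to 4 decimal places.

5.5115

RK4: k1 = f(t_n, p_n); k2 = f(t_n + h/2, p_n + (h/2)·k1); k3 = f(t_n + h/2, p_n + (h/2)·k2); k4 = f(t_n + h, p_n + h·k3); p_{n+1} = p_n + (h/6)·(k1 + 2k2 + 2k3 + k4).
t=0.000000, p=2.400000:
  k1 = f(0.000000, 2.400000) = 2.784000
  k2 = f(0.175000, 2.887200) = 3.372121
  k3 = f(0.175000, 2.990121) = 3.491509
  k4 = f(0.350000, 3.622028) = 4.293428
  p ← 2.400000 + (0.35/6)·(k1 + 2k2 + 2k3 + k4) = 3.613607
t=0.350000, p=3.613607:
  k1 = f(0.350000, 3.613607) = 4.283659
  k2 = f(0.525000, 4.363247) = 5.268085
  k3 = f(0.525000, 4.535522) = 5.467924
  k4 = f(0.700000, 5.527380) = 6.779261
  p ← 3.613607 + (0.35/6)·(k1 + 2k2 + 2k3 + k4) = 5.511478
p(0.7) ≈ 5.5115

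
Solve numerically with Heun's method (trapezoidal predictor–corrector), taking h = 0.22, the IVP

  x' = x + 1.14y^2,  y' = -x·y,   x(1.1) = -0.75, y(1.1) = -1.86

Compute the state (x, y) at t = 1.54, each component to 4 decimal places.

Heun on (x,y): k1 = f(t_n, state_n); k2 = f(t_n + h, state_n + h·k1); state_{n+1} = state_n + (h/2)·(k1 + k2).
1.100000: (-0.750000, -1.860000)
  k1 = (3.193944, -1.395000)
  predictor → (-0.047332, -2.166900)
  k2 = (5.305487, -0.102564)
  → (0.184937, -2.024732)
1.320000: (0.184937, -2.024732)
  k1 = (4.858413, 0.374449)
  predictor → (1.253788, -1.942353)
  k2 = (5.554708, 2.435300)
  → (1.330381, -1.715660)
(x(1.54), y(1.54)) ≈ (1.3304, -1.7157)

1.3304, -1.7157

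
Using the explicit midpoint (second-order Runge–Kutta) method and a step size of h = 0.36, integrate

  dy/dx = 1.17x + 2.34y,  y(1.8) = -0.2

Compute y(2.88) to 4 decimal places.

Midpoint: k1 = f(x_n, y_n); k2 = f(x_n + h/2, y_n + (h/2)·k1); y_{n+1} = y_n + h·k2.
x=1.800000, y=-0.200000:
  k1 = f(1.800000, -0.200000) = 1.638000
  k2 = f(1.980000, 0.094840) = 2.538526
  y ← -0.200000 + 0.36·2.538526 = 0.713869
x=2.160000, y=0.713869:
  k1 = f(2.160000, 0.713869) = 4.197654
  k2 = f(2.340000, 1.469447) = 6.176306
  y ← 0.713869 + 0.36·6.176306 = 2.937339
x=2.520000, y=2.937339:
  k1 = f(2.520000, 2.937339) = 9.821774
  k2 = f(2.700000, 4.705259) = 14.169305
  y ← 2.937339 + 0.36·14.169305 = 8.038289
y(2.88) ≈ 8.0383

8.0383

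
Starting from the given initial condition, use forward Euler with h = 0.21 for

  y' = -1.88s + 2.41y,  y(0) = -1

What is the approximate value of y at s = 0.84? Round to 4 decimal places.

Euler: y_{n+1} = y_n + h·f(s_n, y_n).
s=0.000000, y=-1.000000: f=-2.410000 → y ← -1.000000 + 0.21·(-2.410000) = -1.506100
s=0.210000, y=-1.506100: f=-4.024501 → y ← -1.506100 + 0.21·(-4.024501) = -2.351245
s=0.420000, y=-2.351245: f=-6.456101 → y ← -2.351245 + 0.21·(-6.456101) = -3.707026
s=0.630000, y=-3.707026: f=-10.118334 → y ← -3.707026 + 0.21·(-10.118334) = -5.831876
y(0.84) ≈ -5.8319

-5.8319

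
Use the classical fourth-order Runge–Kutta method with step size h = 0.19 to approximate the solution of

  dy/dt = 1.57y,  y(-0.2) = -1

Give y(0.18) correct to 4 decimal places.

RK4: k1 = f(t_n, y_n); k2 = f(t_n + h/2, y_n + (h/2)·k1); k3 = f(t_n + h/2, y_n + (h/2)·k2); k4 = f(t_n + h, y_n + h·k3); y_{n+1} = y_n + (h/6)·(k1 + 2k2 + 2k3 + k4).
t=-0.200000, y=-1.000000:
  k1 = f(-0.200000, -1.000000) = -1.570000
  k2 = f(-0.105000, -1.149150) = -1.804166
  k3 = f(-0.105000, -1.171396) = -1.839091
  k4 = f(-0.010000, -1.349427) = -2.118601
  y ← -1.000000 + (0.19/6)·(k1 + 2k2 + 2k3 + k4) = -1.347545
t=-0.010000, y=-1.347545:
  k1 = f(-0.010000, -1.347545) = -2.115646
  k2 = f(0.085000, -1.548532) = -2.431195
  k3 = f(0.085000, -1.578509) = -2.478259
  k4 = f(0.180000, -1.818414) = -2.854911
  y ← -1.347545 + (0.19/6)·(k1 + 2k2 + 2k3 + k4) = -1.815878
y(0.18) ≈ -1.8159

-1.8159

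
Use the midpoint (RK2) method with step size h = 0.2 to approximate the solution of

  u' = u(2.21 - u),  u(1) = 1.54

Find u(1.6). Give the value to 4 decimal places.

1.9777

Midpoint: k1 = f(x_n, u_n); k2 = f(x_n + h/2, u_n + (h/2)·k1); u_{n+1} = u_n + h·k2.
x=1.000000, u=1.540000:
  k1 = f(1.000000, 1.540000) = 1.031800
  k2 = f(1.100000, 1.643180) = 0.931387
  u ← 1.540000 + 0.2·0.931387 = 1.726277
x=1.200000, u=1.726277:
  k1 = f(1.200000, 1.726277) = 0.835039
  k2 = f(1.300000, 1.809781) = 0.724308
  u ← 1.726277 + 0.2·0.724308 = 1.871139
x=1.400000, u=1.871139:
  k1 = f(1.400000, 1.871139) = 0.634056
  k2 = f(1.500000, 1.934545) = 0.532881
  u ← 1.871139 + 0.2·0.532881 = 1.977715
u(1.6) ≈ 1.9777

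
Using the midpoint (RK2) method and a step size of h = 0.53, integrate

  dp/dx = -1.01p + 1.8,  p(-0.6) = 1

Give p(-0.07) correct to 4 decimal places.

Midpoint: k1 = f(x_n, p_n); k2 = f(x_n + h/2, p_n + (h/2)·k1); p_{n+1} = p_n + h·k2.
x=-0.600000, p=1.000000:
  k1 = f(-0.600000, 1.000000) = 0.790000
  k2 = f(-0.335000, 1.209350) = 0.578557
  p ← 1.000000 + 0.53·0.578557 = 1.306635
p(-0.07) ≈ 1.3066

1.3066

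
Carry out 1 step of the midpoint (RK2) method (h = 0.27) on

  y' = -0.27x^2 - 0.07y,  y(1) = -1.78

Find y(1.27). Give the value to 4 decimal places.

Midpoint: k1 = f(x_n, y_n); k2 = f(x_n + h/2, y_n + (h/2)·k1); y_{n+1} = y_n + h·k2.
x=1.000000, y=-1.780000:
  k1 = f(1.000000, -1.780000) = -0.145400
  k2 = f(1.135000, -1.799629) = -0.221847
  y ← -1.780000 + 0.27·(-0.221847) = -1.839899
y(1.27) ≈ -1.8399

-1.8399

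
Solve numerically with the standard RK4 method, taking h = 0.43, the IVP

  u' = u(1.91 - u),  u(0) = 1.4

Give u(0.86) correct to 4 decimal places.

RK4: k1 = f(x_n, u_n); k2 = f(x_n + h/2, u_n + (h/2)·k1); k3 = f(x_n + h/2, u_n + (h/2)·k2); k4 = f(x_n + h, u_n + h·k3); u_{n+1} = u_n + (h/6)·(k1 + 2k2 + 2k3 + k4).
x=0.000000, u=1.400000:
  k1 = f(0.000000, 1.400000) = 0.714000
  k2 = f(0.215000, 1.553510) = 0.553811
  k3 = f(0.215000, 1.519069) = 0.593851
  k4 = f(0.430000, 1.655356) = 0.421527
  u ← 1.400000 + (0.43/6)·(k1 + 2k2 + 2k3 + k4) = 1.645878
x=0.430000, u=1.645878:
  k1 = f(0.430000, 1.645878) = 0.434713
  k2 = f(0.645000, 1.739341) = 0.296834
  k3 = f(0.645000, 1.709697) = 0.342458
  k4 = f(0.860000, 1.793134) = 0.209556
  u ← 1.645878 + (0.43/6)·(k1 + 2k2 + 2k3 + k4) = 1.783682
u(0.86) ≈ 1.7837

1.7837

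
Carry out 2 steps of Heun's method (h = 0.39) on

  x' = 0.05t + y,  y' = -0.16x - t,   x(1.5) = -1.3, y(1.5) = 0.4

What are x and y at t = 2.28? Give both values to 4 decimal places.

Heun on (x,y): k1 = f(t_n, state_n); k2 = f(t_n + h, state_n + h·k1); state_{n+1} = state_n + (h/2)·(k1 + k2).
1.500000: (-1.300000, 0.400000)
  k1 = (0.475000, -1.292000)
  predictor → (-1.114750, -0.103880)
  k2 = (-0.009380, -1.711640)
  → (-1.209204, -0.185710)
1.890000: (-1.209204, -0.185710)
  k1 = (-0.091210, -1.696527)
  predictor → (-1.244776, -0.847355)
  k2 = (-0.733355, -2.080836)
  → (-1.369994, -0.922296)
(x(2.28), y(2.28)) ≈ (-1.3700, -0.9223)

-1.3700, -0.9223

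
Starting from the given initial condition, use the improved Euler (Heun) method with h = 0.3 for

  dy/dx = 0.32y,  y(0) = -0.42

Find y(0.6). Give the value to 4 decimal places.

-0.5088

Heun: k1 = f(x_n, y_n); k2 = f(x_n + h, y_n + h·k1); y_{n+1} = y_n + (h/2)·(k1 + k2).
x=0.000000, y=-0.420000:
  k1 = f(0.000000, -0.420000) = -0.134400
  k2 = f(0.300000, -0.460320) = -0.147302
  y ← -0.420000 + (0.3/2)·(-0.134400 + (-0.147302)) = -0.462255
x=0.300000, y=-0.462255:
  k1 = f(0.300000, -0.462255) = -0.147922
  k2 = f(0.600000, -0.506632) = -0.162122
  y ← -0.462255 + (0.3/2)·(-0.147922 + (-0.162122)) = -0.508762
y(0.6) ≈ -0.5088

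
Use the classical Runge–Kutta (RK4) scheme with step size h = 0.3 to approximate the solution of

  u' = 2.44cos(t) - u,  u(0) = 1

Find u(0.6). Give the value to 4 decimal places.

RK4: k1 = f(t_n, u_n); k2 = f(t_n + h/2, u_n + (h/2)·k1); k3 = f(t_n + h/2, u_n + (h/2)·k2); k4 = f(t_n + h, u_n + h·k3); u_{n+1} = u_n + (h/6)·(k1 + 2k2 + 2k3 + k4).
t=0.000000, u=1.000000:
  k1 = f(0.000000, 1.000000) = 1.440000
  k2 = f(0.150000, 1.216000) = 1.196601
  k3 = f(0.150000, 1.179490) = 1.233111
  k4 = f(0.300000, 1.369933) = 0.961088
  u ← 1.000000 + (0.3/6)·(k1 + 2k2 + 2k3 + k4) = 1.363026
t=0.300000, u=1.363026:
  k1 = f(0.300000, 1.363026) = 0.967995
  k2 = f(0.450000, 1.508225) = 0.688866
  k3 = f(0.450000, 1.466356) = 0.730735
  k4 = f(0.600000, 1.582246) = 0.431573
  u ← 1.363026 + (0.3/6)·(k1 + 2k2 + 2k3 + k4) = 1.574964
u(0.6) ≈ 1.5750

1.5750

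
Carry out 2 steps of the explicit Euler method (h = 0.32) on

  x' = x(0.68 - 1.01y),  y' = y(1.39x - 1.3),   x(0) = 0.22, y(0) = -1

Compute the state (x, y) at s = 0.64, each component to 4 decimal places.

0.4874, -0.5010

Euler on (x,y): x_{n+1} = x_n + h·x', y_{n+1} = y_n + h·y'.
0.000000: (0.220000, -1.000000); f=(0.371800, 0.994200) → (0.338976, -0.681856)
0.320000: (0.338976, -0.681856); f=(0.463948, 0.565138) → (0.487439, -0.501012)
(x(0.64), y(0.64)) ≈ (0.4874, -0.5010)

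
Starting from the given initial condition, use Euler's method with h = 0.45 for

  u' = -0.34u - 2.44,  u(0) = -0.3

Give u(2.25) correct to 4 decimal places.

Euler: u_{n+1} = u_n + h·f(t_n, u_n).
t=0.000000, u=-0.300000: f=-2.338000 → u ← -0.300000 + 0.45·(-2.338000) = -1.352100
t=0.450000, u=-1.352100: f=-1.980286 → u ← -1.352100 + 0.45·(-1.980286) = -2.243229
t=0.900000, u=-2.243229: f=-1.677302 → u ← -2.243229 + 0.45·(-1.677302) = -2.998015
t=1.350000, u=-2.998015: f=-1.420675 → u ← -2.998015 + 0.45·(-1.420675) = -3.637318
t=1.800000, u=-3.637318: f=-1.203312 → u ← -3.637318 + 0.45·(-1.203312) = -4.178809
u(2.25) ≈ -4.1788

-4.1788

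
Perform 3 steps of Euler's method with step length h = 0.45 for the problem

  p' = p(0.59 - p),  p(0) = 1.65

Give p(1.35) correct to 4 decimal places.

0.7001

Euler: p_{n+1} = p_n + h·f(t_n, p_n).
t=0.000000, p=1.650000: f=-1.749000 → p ← 1.650000 + 0.45·(-1.749000) = 0.862950
t=0.450000, p=0.862950: f=-0.235542 → p ← 0.862950 + 0.45·(-0.235542) = 0.756956
t=0.900000, p=0.756956: f=-0.126378 → p ← 0.756956 + 0.45·(-0.126378) = 0.700086
p(1.35) ≈ 0.7001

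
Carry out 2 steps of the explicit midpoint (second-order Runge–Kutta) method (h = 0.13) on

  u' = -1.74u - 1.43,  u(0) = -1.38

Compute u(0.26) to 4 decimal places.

Midpoint: k1 = f(s_n, u_n); k2 = f(s_n + h/2, u_n + (h/2)·k1); u_{n+1} = u_n + h·k2.
s=0.000000, u=-1.380000:
  k1 = f(0.000000, -1.380000) = 0.971200
  k2 = f(0.065000, -1.316872) = 0.861357
  u ← -1.380000 + 0.13·0.861357 = -1.268024
s=0.130000, u=-1.268024:
  k1 = f(0.130000, -1.268024) = 0.776361
  k2 = f(0.195000, -1.217560) = 0.688555
  u ← -1.268024 + 0.13·0.688555 = -1.178511
u(0.26) ≈ -1.1785

-1.1785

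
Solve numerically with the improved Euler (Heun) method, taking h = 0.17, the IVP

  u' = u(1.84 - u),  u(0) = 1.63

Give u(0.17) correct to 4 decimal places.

1.6809

Heun: k1 = f(x_n, u_n); k2 = f(x_n + h, u_n + h·k1); u_{n+1} = u_n + (h/2)·(k1 + k2).
x=0.000000, u=1.630000:
  k1 = f(0.000000, 1.630000) = 0.342300
  k2 = f(0.170000, 1.688191) = 0.256283
  u ← 1.630000 + (0.17/2)·(0.342300 + 0.256283) = 1.680880
u(0.17) ≈ 1.6809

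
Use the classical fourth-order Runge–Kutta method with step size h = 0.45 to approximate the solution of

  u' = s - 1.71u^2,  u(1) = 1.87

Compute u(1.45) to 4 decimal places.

0.8485

RK4: k1 = f(s_n, u_n); k2 = f(s_n + h/2, u_n + (h/2)·k1); k3 = f(s_n + h/2, u_n + (h/2)·k2); k4 = f(s_n + h, u_n + h·k3); u_{n+1} = u_n + (h/6)·(k1 + 2k2 + 2k3 + k4).
s=1.000000, u=1.870000:
  k1 = f(1.000000, 1.870000) = -4.979699
  k2 = f(1.225000, 0.749568) = 0.264233
  k3 = f(1.225000, 1.929453) = -5.140966
  k4 = f(1.450000, -0.443435) = 1.113755
  u ← 1.870000 + (0.45/6)·(k1 + 2k2 + 2k3 + k4) = 0.848544
u(1.45) ≈ 0.8485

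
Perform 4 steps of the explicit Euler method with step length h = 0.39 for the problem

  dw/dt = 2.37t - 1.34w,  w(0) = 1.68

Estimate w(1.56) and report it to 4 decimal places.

1.5950

Euler: w_{n+1} = w_n + h·f(t_n, w_n).
t=0.000000, w=1.680000: f=-2.251200 → w ← 1.680000 + 0.39·(-2.251200) = 0.802032
t=0.390000, w=0.802032: f=-0.150423 → w ← 0.802032 + 0.39·(-0.150423) = 0.743367
t=0.780000, w=0.743367: f=0.852488 → w ← 0.743367 + 0.39·0.852488 = 1.075837
t=1.170000, w=1.075837: f=1.331278 → w ← 1.075837 + 0.39·1.331278 = 1.595036
w(1.56) ≈ 1.5950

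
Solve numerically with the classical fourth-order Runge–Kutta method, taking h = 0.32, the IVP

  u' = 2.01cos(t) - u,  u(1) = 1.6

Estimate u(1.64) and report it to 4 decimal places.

RK4: k1 = f(t_n, u_n); k2 = f(t_n + h/2, u_n + (h/2)·k1); k3 = f(t_n + h/2, u_n + (h/2)·k2); k4 = f(t_n + h, u_n + h·k3); u_{n+1} = u_n + (h/6)·(k1 + 2k2 + 2k3 + k4).
t=1.000000, u=1.600000:
  k1 = f(1.000000, 1.600000) = -0.513992
  k2 = f(1.160000, 1.517761) = -0.715089
  k3 = f(1.160000, 1.485586) = -0.682913
  k4 = f(1.320000, 1.381468) = -0.882635
  u ← 1.600000 + (0.32/6)·(k1 + 2k2 + 2k3 + k4) = 1.376393
t=1.320000, u=1.376393:
  k1 = f(1.320000, 1.376393) = -0.877560
  k2 = f(1.480000, 1.235983) = -1.053733
  k3 = f(1.480000, 1.207796) = -1.025546
  k4 = f(1.640000, 1.048218) = -1.187207
  u ← 1.376393 + (0.32/6)·(k1 + 2k2 + 2k3 + k4) = 1.044482
u(1.64) ≈ 1.0445

1.0445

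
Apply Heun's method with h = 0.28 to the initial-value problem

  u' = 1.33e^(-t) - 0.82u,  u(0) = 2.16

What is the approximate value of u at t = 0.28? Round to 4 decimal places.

2.0052

Heun: k1 = f(t_n, u_n); k2 = f(t_n + h, u_n + h·k1); u_{n+1} = u_n + (h/2)·(k1 + k2).
t=0.000000, u=2.160000:
  k1 = f(0.000000, 2.160000) = -0.441200
  k2 = f(0.280000, 2.036464) = -0.664708
  u ← 2.160000 + (0.28/2)·(-0.441200 + (-0.664708)) = 2.005173
u(0.28) ≈ 2.0052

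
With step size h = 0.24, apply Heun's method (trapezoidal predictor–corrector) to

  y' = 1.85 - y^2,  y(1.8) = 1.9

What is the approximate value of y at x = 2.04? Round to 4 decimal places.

Heun: k1 = f(x_n, y_n); k2 = f(x_n + h, y_n + h·k1); y_{n+1} = y_n + (h/2)·(k1 + k2).
x=1.800000, y=1.900000:
  k1 = f(1.800000, 1.900000) = -1.760000
  k2 = f(2.040000, 1.477600) = -0.333302
  y ← 1.900000 + (0.24/2)·(-1.760000 + (-0.333302)) = 1.648804
y(2.04) ≈ 1.6488

1.6488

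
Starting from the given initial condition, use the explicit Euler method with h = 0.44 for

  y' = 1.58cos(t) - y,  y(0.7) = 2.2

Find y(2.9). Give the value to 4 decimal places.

Euler: y_{n+1} = y_n + h·f(t_n, y_n).
t=0.700000, y=2.200000: f=-0.991549 → y ← 2.200000 + 0.44·(-0.991549) = 1.763718
t=1.140000, y=1.763718: f=-1.103919 → y ← 1.763718 + 0.44·(-1.103919) = 1.277994
t=1.580000, y=1.277994: f=-1.292536 → y ← 1.277994 + 0.44·(-1.292536) = 0.709278
t=2.020000, y=0.709278: f=-1.395391 → y ← 0.709278 + 0.44·(-1.395391) = 0.095306
t=2.460000, y=0.095306: f=-1.322287 → y ← 0.095306 + 0.44·(-1.322287) = -0.486500
y(2.9) ≈ -0.4865

-0.4865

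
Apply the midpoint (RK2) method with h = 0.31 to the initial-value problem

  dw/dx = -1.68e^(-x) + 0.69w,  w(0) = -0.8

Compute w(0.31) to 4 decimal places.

Midpoint: k1 = f(x_n, w_n); k2 = f(x_n + h/2, w_n + (h/2)·k1); w_{n+1} = w_n + h·k2.
x=0.000000, w=-0.800000:
  k1 = f(0.000000, -0.800000) = -2.232000
  k2 = f(0.155000, -1.145960) = -2.229490
  w ← -0.800000 + 0.31·(-2.229490) = -1.491142
w(0.31) ≈ -1.4911

-1.4911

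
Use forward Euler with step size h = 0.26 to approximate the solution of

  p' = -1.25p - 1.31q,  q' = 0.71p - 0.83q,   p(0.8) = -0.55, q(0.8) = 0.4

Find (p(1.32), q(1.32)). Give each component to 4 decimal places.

-0.4148, 0.0727

Euler on (p,q): p_{n+1} = p_n + h·p', q_{n+1} = q_n + h·q'.
0.800000: (-0.550000, 0.400000); f=(0.163500, -0.722500) → (-0.507490, 0.212150)
1.060000: (-0.507490, 0.212150); f=(0.356446, -0.536402) → (-0.414814, 0.072685)
(p(1.32), q(1.32)) ≈ (-0.4148, 0.0727)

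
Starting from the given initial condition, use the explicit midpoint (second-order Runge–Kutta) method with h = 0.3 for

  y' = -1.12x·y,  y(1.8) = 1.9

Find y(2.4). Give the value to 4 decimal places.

Midpoint: k1 = f(x_n, y_n); k2 = f(x_n + h/2, y_n + (h/2)·k1); y_{n+1} = y_n + h·k2.
x=1.800000, y=1.900000:
  k1 = f(1.800000, 1.900000) = -3.830400
  k2 = f(1.950000, 1.325440) = -2.894761
  y ← 1.900000 + 0.3·(-2.894761) = 1.031572
x=2.100000, y=1.031572:
  k1 = f(2.100000, 1.031572) = -2.426257
  k2 = f(2.250000, 0.667633) = -1.682436
  y ← 1.031572 + 0.3·(-1.682436) = 0.526841
y(2.4) ≈ 0.5268

0.5268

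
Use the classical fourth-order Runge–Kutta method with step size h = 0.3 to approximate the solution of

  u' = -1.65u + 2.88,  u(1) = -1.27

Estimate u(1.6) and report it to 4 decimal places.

RK4: k1 = f(x_n, u_n); k2 = f(x_n + h/2, u_n + (h/2)·k1); k3 = f(x_n + h/2, u_n + (h/2)·k2); k4 = f(x_n + h, u_n + h·k3); u_{n+1} = u_n + (h/6)·(k1 + 2k2 + 2k3 + k4).
x=1.000000, u=-1.270000:
  k1 = f(1.000000, -1.270000) = 4.975500
  k2 = f(1.150000, -0.523675) = 3.744064
  k3 = f(1.150000, -0.708390) = 4.048844
  k4 = f(1.300000, -0.055347) = 2.971322
  u ← -1.270000 + (0.3/6)·(k1 + 2k2 + 2k3 + k4) = -0.093368
x=1.300000, u=-0.093368:
  k1 = f(1.300000, -0.093368) = 3.034057
  k2 = f(1.450000, 0.361741) = 2.283128
  k3 = f(1.450000, 0.249101) = 2.468983
  k4 = f(1.600000, 0.647327) = 1.811911
  u ← -0.093368 + (0.3/6)·(k1 + 2k2 + 2k3 + k4) = 0.624141
u(1.6) ≈ 0.6241

0.6241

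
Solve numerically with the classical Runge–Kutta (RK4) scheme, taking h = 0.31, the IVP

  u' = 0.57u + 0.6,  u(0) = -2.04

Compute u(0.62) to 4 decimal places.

RK4: k1 = f(t_n, u_n); k2 = f(t_n + h/2, u_n + (h/2)·k1); k3 = f(t_n + h/2, u_n + (h/2)·k2); k4 = f(t_n + h, u_n + h·k3); u_{n+1} = u_n + (h/6)·(k1 + 2k2 + 2k3 + k4).
t=0.000000, u=-2.040000:
  k1 = f(0.000000, -2.040000) = -0.562800
  k2 = f(0.155000, -2.127234) = -0.612523
  k3 = f(0.155000, -2.134941) = -0.616916
  k4 = f(0.310000, -2.231244) = -0.671809
  u ← -2.040000 + (0.31/6)·(k1 + 2k2 + 2k3 + k4) = -2.230830
t=0.310000, u=-2.230830:
  k1 = f(0.310000, -2.230830) = -0.671573
  k2 = f(0.465000, -2.334924) = -0.730907
  k3 = f(0.465000, -2.344121) = -0.736149
  k4 = f(0.620000, -2.459036) = -0.801651
  u ← -2.230830 + (0.31/6)·(k1 + 2k2 + 2k3 + k4) = -2.458543
u(0.62) ≈ -2.4585

-2.4585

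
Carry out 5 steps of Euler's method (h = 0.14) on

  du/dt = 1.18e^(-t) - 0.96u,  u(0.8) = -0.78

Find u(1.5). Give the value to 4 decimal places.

Euler: u_{n+1} = u_n + h·f(t_n, u_n).
t=0.800000, u=-0.780000: f=1.279008 → u ← -0.780000 + 0.14·1.279008 = -0.600939
t=0.940000, u=-0.600939: f=1.037842 → u ← -0.600939 + 0.14·1.037842 = -0.455641
t=1.080000, u=-0.455641: f=0.838138 → u ← -0.455641 + 0.14·0.838138 = -0.338302
t=1.220000, u=-0.338302: f=0.673141 → u ← -0.338302 + 0.14·0.673141 = -0.244062
t=1.360000, u=-0.244062: f=0.537159 → u ← -0.244062 + 0.14·0.537159 = -0.168860
u(1.5) ≈ -0.1689

-0.1689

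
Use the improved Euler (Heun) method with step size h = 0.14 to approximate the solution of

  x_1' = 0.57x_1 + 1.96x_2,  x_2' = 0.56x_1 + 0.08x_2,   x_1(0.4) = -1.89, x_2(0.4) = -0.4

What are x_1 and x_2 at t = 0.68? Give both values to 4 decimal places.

Heun on (x_1,x_2): k1 = f(t_n, state_n); k2 = f(t_n + h, state_n + h·k1); state_{n+1} = state_n + (h/2)·(k1 + k2).
0.400000: (-1.890000, -0.400000)
  k1 = (-1.861300, -1.090400)
  predictor → (-2.150582, -0.552656)
  k2 = (-2.309037, -1.248538)
  → (-2.181924, -0.563726)
0.540000: (-2.181924, -0.563726)
  k1 = (-2.348599, -1.266975)
  predictor → (-2.510727, -0.741102)
  k2 = (-2.883675, -1.465296)
  → (-2.548183, -0.754985)
(x_1(0.68), x_2(0.68)) ≈ (-2.5482, -0.7550)

-2.5482, -0.7550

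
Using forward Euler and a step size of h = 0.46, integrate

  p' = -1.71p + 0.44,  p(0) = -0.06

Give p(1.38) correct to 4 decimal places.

0.2542

Euler: p_{n+1} = p_n + h·f(x_n, p_n).
x=0.000000, p=-0.060000: f=0.542600 → p ← -0.060000 + 0.46·0.542600 = 0.189596
x=0.460000, p=0.189596: f=0.115791 → p ← 0.189596 + 0.46·0.115791 = 0.242860
x=0.920000, p=0.242860: f=0.024710 → p ← 0.242860 + 0.46·0.024710 = 0.254226
p(1.38) ≈ 0.2542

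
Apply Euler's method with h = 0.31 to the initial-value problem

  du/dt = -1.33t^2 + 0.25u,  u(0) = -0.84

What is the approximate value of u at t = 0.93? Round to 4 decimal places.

-1.2520

Euler: u_{n+1} = u_n + h·f(t_n, u_n).
t=0.000000, u=-0.840000: f=-0.210000 → u ← -0.840000 + 0.31·(-0.210000) = -0.905100
t=0.310000, u=-0.905100: f=-0.354088 → u ← -0.905100 + 0.31·(-0.354088) = -1.014867
t=0.620000, u=-1.014867: f=-0.764969 → u ← -1.014867 + 0.31·(-0.764969) = -1.252008
u(0.93) ≈ -1.2520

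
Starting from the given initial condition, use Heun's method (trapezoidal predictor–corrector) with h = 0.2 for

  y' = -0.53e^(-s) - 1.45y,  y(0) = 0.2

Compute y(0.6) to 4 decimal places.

Heun: k1 = f(s_n, y_n); k2 = f(s_n + h, y_n + h·k1); y_{n+1} = y_n + (h/2)·(k1 + k2).
s=0.000000, y=0.200000:
  k1 = f(0.000000, 0.200000) = -0.820000
  k2 = f(0.200000, 0.036000) = -0.486127
  y ← 0.200000 + (0.2/2)·(-0.820000 + (-0.486127)) = 0.069387
s=0.200000, y=0.069387:
  k1 = f(0.200000, 0.069387) = -0.534539
  k2 = f(0.400000, -0.037520) = -0.300865
  y ← 0.069387 + (0.2/2)·(-0.534539 + (-0.300865)) = -0.014153
s=0.400000, y=-0.014153:
  k1 = f(0.400000, -0.014153) = -0.334748
  k2 = f(0.600000, -0.081103) = -0.173271
  y ← -0.014153 + (0.2/2)·(-0.334748 + (-0.173271)) = -0.064955
y(0.6) ≈ -0.0650

-0.0650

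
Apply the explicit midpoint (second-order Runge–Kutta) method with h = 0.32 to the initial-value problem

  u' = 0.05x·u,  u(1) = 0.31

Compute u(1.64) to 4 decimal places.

Midpoint: k1 = f(x_n, u_n); k2 = f(x_n + h/2, u_n + (h/2)·k1); u_{n+1} = u_n + h·k2.
x=1.000000, u=0.310000:
  k1 = f(1.000000, 0.310000) = 0.015500
  k2 = f(1.160000, 0.312480) = 0.018124
  u ← 0.310000 + 0.32·0.018124 = 0.315800
x=1.320000, u=0.315800:
  k1 = f(1.320000, 0.315800) = 0.020843
  k2 = f(1.480000, 0.319134) = 0.023616
  u ← 0.315800 + 0.32·0.023616 = 0.323357
u(1.64) ≈ 0.3234

0.3234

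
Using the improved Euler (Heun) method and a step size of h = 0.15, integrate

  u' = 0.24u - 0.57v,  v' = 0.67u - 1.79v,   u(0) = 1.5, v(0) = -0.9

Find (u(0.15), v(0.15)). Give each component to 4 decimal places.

Heun on (u,v): k1 = f(t_n, state_n); k2 = f(t_n + h, state_n + h·k1); state_{n+1} = state_n + (h/2)·(k1 + k2).
0.000000: (1.500000, -0.900000)
  k1 = (0.873000, 2.616000)
  predictor → (1.630950, -0.507600)
  k2 = (0.680760, 2.001340)
  → (1.616532, -0.553699)
(u(0.15), v(0.15)) ≈ (1.6165, -0.5537)

1.6165, -0.5537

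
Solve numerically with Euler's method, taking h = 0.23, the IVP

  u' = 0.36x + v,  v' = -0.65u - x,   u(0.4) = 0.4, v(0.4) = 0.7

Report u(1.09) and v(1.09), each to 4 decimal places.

0.9159, 0.0012

Euler on (u,v): u_{n+1} = u_n + h·u', v_{n+1} = v_n + h·v'.
0.400000: (0.400000, 0.700000); f=(0.844000, -0.660000) → (0.594120, 0.548200)
0.630000: (0.594120, 0.548200); f=(0.775000, -1.016178) → (0.772370, 0.314479)
0.860000: (0.772370, 0.314479); f=(0.624079, -1.362040) → (0.915908, 0.001210)
(u(1.09), v(1.09)) ≈ (0.9159, 0.0012)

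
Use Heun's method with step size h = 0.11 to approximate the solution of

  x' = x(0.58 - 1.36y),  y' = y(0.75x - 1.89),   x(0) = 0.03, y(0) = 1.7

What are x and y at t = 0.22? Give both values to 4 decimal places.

Heun on (x,y): k1 = f(t_n, state_n); k2 = f(t_n + h, state_n + h·k1); state_{n+1} = state_n + (h/2)·(k1 + k2).
0.000000: (0.030000, 1.700000)
  k1 = (-0.051960, -3.174750)
  predictor → (0.024284, 1.350777)
  k2 = (-0.030527, -2.528367)
  → (0.025463, 1.386329)
0.110000: (0.025463, 1.386329)
  k1 = (-0.033240, -2.593686)
  predictor → (0.021807, 1.101023)
  k2 = (-0.020005, -2.062926)
  → (0.022535, 1.130215)
(x(0.22), y(0.22)) ≈ (0.0225, 1.1302)

0.0225, 1.1302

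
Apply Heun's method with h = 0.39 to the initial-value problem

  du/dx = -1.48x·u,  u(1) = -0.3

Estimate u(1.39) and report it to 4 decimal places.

-0.1625

Heun: k1 = f(x_n, u_n); k2 = f(x_n + h, u_n + h·k1); u_{n+1} = u_n + (h/2)·(k1 + k2).
x=1.000000, u=-0.300000:
  k1 = f(1.000000, -0.300000) = 0.444000
  k2 = f(1.390000, -0.126840) = 0.260935
  u ← -0.300000 + (0.39/2)·(0.444000 + 0.260935) = -0.162538
u(1.39) ≈ -0.1625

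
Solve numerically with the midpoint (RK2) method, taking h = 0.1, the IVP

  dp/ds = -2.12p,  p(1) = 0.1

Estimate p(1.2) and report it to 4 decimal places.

0.0657

Midpoint: k1 = f(s_n, p_n); k2 = f(s_n + h/2, p_n + (h/2)·k1); p_{n+1} = p_n + h·k2.
s=1.000000, p=0.100000:
  k1 = f(1.000000, 0.100000) = -0.212000
  k2 = f(1.050000, 0.089400) = -0.189528
  p ← 0.100000 + 0.1·(-0.189528) = 0.081047
s=1.100000, p=0.081047:
  k1 = f(1.100000, 0.081047) = -0.171820
  k2 = f(1.150000, 0.072456) = -0.153607
  p ← 0.081047 + 0.1·(-0.153607) = 0.065686
p(1.2) ≈ 0.0657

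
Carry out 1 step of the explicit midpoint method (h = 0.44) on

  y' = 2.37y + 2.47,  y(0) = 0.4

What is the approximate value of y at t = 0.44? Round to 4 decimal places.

2.6881

Midpoint: k1 = f(t_n, y_n); k2 = f(t_n + h/2, y_n + (h/2)·k1); y_{n+1} = y_n + h·k2.
t=0.000000, y=0.400000:
  k1 = f(0.000000, 0.400000) = 3.418000
  k2 = f(0.220000, 1.151960) = 5.200145
  y ← 0.400000 + 0.44·5.200145 = 2.688064
y(0.44) ≈ 2.6881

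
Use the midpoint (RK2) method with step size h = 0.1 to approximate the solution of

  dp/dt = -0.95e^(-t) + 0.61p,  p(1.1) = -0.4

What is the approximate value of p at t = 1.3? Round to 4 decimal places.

-0.5130

Midpoint: k1 = f(t_n, p_n); k2 = f(t_n + h/2, p_n + (h/2)·k1); p_{n+1} = p_n + h·k2.
t=1.100000, p=-0.400000:
  k1 = f(1.100000, -0.400000) = -0.560228
  k2 = f(1.150000, -0.428011) = -0.561892
  p ← -0.400000 + 0.1·(-0.561892) = -0.456189
t=1.200000, p=-0.456189:
  k1 = f(1.200000, -0.456189) = -0.564410
  k2 = f(1.250000, -0.484410) = -0.567669
  p ← -0.456189 + 0.1·(-0.567669) = -0.512956
p(1.3) ≈ -0.5130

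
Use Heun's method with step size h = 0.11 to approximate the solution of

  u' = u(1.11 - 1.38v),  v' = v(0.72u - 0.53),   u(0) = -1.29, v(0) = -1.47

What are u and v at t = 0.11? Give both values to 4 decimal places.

Heun on (u,v): k1 = f(t_n, state_n); k2 = f(t_n + h, state_n + h·k1); state_{n+1} = state_n + (h/2)·(k1 + k2).
0.000000: (-1.290000, -1.470000)
  k1 = (-4.048794, 2.144436)
  predictor → (-1.735367, -1.234112)
  k2 = (-4.881718, 2.196059)
  → (-1.781178, -1.231273)
(u(0.11), v(0.11)) ≈ (-1.7812, -1.2313)

-1.7812, -1.2313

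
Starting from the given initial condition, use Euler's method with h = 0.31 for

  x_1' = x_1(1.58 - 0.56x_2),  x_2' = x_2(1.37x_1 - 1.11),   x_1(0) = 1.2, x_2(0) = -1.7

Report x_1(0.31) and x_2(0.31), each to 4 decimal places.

2.1419, -1.9814

Euler on (x_1,x_2): x_1_{n+1} = x_1_n + h·x_1', x_2_{n+1} = x_2_n + h·x_2'.
0.000000: (1.200000, -1.700000); f=(3.038400, -0.907800) → (2.141904, -1.981418)
(x_1(0.31), x_2(0.31)) ≈ (2.1419, -1.9814)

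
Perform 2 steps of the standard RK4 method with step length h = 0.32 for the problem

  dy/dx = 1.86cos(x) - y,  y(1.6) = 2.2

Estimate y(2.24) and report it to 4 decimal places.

RK4: k1 = f(x_n, y_n); k2 = f(x_n + h/2, y_n + (h/2)·k1); k3 = f(x_n + h/2, y_n + (h/2)·k2); k4 = f(x_n + h, y_n + h·k3); y_{n+1} = y_n + (h/6)·(k1 + 2k2 + 2k3 + k4).
x=1.600000, y=2.200000:
  k1 = f(1.600000, 2.200000) = -2.254311
  k2 = f(1.760000, 1.839310) = -2.189133
  k3 = f(1.760000, 1.849739) = -2.199562
  k4 = f(1.920000, 1.496140) = -2.132539
  y ← 2.200000 + (0.32/6)·(k1 + 2k2 + 2k3 + k4) = 1.497907
x=1.920000, y=1.497907:
  k1 = f(1.920000, 1.497907) = -2.134306
  k2 = f(2.080000, 1.156418) = -2.063135
  k3 = f(2.080000, 1.167806) = -2.074522
  k4 = f(2.240000, 0.834060) = -1.987933
  y ← 1.497907 + (0.32/6)·(k1 + 2k2 + 2k3 + k4) = 0.836704
y(2.24) ≈ 0.8367

0.8367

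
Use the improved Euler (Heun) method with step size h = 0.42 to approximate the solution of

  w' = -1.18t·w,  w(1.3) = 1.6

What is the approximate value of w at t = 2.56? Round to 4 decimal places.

Heun: k1 = f(t_n, w_n); k2 = f(t_n + h, w_n + h·k1); w_{n+1} = w_n + (h/2)·(k1 + k2).
t=1.300000, w=1.600000:
  k1 = f(1.300000, 1.600000) = -2.454400
  k2 = f(1.720000, 0.569152) = -1.155151
  w ← 1.600000 + (0.42/2)·(-2.454400 + (-1.155151)) = 0.841994
t=1.720000, w=0.841994:
  k1 = f(1.720000, 0.841994) = -1.708912
  k2 = f(2.140000, 0.124251) = -0.313760
  w ← 0.841994 + (0.42/2)·(-1.708912 + (-0.313760)) = 0.417233
t=2.140000, w=0.417233:
  k1 = f(2.140000, 0.417233) = -1.053598
  k2 = f(2.560000, -0.025278) = 0.076359
  w ← 0.417233 + (0.42/2)·(-1.053598 + 0.076359) = 0.212013
w(2.56) ≈ 0.2120

0.2120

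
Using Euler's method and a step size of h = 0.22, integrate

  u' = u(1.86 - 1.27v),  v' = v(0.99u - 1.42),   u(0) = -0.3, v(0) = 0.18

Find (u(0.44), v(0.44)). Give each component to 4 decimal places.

-0.5617, 0.0671

Euler on (u,v): u_{n+1} = u_n + h·u', v_{n+1} = v_n + h·v'.
0.000000: (-0.300000, 0.180000); f=(-0.489420, -0.309060) → (-0.407672, 0.112007)
0.220000: (-0.407672, 0.112007); f=(-0.700280, -0.204255) → (-0.561734, 0.067071)
(u(0.44), v(0.44)) ≈ (-0.5617, 0.0671)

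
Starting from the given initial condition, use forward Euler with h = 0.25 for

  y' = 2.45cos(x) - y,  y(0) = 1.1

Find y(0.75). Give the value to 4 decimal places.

1.7912

Euler: y_{n+1} = y_n + h·f(x_n, y_n).
x=0.000000, y=1.100000: f=1.350000 → y ← 1.100000 + 0.25·1.350000 = 1.437500
x=0.250000, y=1.437500: f=0.936335 → y ← 1.437500 + 0.25·0.936335 = 1.671584
x=0.500000, y=1.671584: f=0.478493 → y ← 1.671584 + 0.25·0.478493 = 1.791207
y(0.75) ≈ 1.7912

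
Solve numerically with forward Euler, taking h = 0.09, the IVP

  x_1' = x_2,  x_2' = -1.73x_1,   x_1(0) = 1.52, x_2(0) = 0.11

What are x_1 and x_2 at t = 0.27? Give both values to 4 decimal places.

1.4857, -0.6013

Euler on (x_1,x_2): x_1_{n+1} = x_1_n + h·x_1', x_2_{n+1} = x_2_n + h·x_2'.
0.000000: (1.520000, 0.110000); f=(0.110000, -2.629600) → (1.529900, -0.126664)
0.090000: (1.529900, -0.126664); f=(-0.126664, -2.646727) → (1.518500, -0.364869)
0.180000: (1.518500, -0.364869); f=(-0.364869, -2.627005) → (1.485662, -0.601300)
(x_1(0.27), x_2(0.27)) ≈ (1.4857, -0.6013)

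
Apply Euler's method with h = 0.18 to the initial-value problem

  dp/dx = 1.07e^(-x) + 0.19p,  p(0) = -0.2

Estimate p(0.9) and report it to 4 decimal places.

0.5152

Euler: p_{n+1} = p_n + h·f(x_n, p_n).
x=0.000000, p=-0.200000: f=1.032000 → p ← -0.200000 + 0.18·1.032000 = -0.014240
x=0.180000, p=-0.014240: f=0.891034 → p ← -0.014240 + 0.18·0.891034 = 0.146146
x=0.360000, p=0.146146: f=0.774281 → p ← 0.146146 + 0.18·0.774281 = 0.285517
x=0.540000, p=0.285517: f=0.677789 → p ← 0.285517 + 0.18·0.677789 = 0.407519
x=0.720000, p=0.407519: f=0.598253 → p ← 0.407519 + 0.18·0.598253 = 0.515204
p(0.9) ≈ 0.5152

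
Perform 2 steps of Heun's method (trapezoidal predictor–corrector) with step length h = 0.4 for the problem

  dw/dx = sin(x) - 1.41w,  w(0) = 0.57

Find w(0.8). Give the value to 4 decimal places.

0.4256

Heun: k1 = f(x_n, w_n); k2 = f(x_n + h, w_n + h·k1); w_{n+1} = w_n + (h/2)·(k1 + k2).
x=0.000000, w=0.570000:
  k1 = f(0.000000, 0.570000) = -0.803700
  k2 = f(0.400000, 0.248520) = 0.039005
  w ← 0.570000 + (0.4/2)·(-0.803700 + 0.039005) = 0.417061
x=0.400000, w=0.417061:
  k1 = f(0.400000, 0.417061) = -0.198638
  k2 = f(0.800000, 0.337606) = 0.241332
  w ← 0.417061 + (0.4/2)·(-0.198638 + 0.241332) = 0.425600
w(0.8) ≈ 0.4256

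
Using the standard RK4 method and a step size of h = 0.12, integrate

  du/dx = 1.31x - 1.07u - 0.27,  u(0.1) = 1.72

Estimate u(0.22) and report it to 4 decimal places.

RK4: k1 = f(x_n, u_n); k2 = f(x_n + h/2, u_n + (h/2)·k1); k3 = f(x_n + h/2, u_n + (h/2)·k2); k4 = f(x_n + h, u_n + h·k3); u_{n+1} = u_n + (h/6)·(k1 + 2k2 + 2k3 + k4).
x=0.100000, u=1.720000:
  k1 = f(0.100000, 1.720000) = -1.979400
  k2 = f(0.160000, 1.601236) = -1.773723
  k3 = f(0.160000, 1.613577) = -1.786927
  k4 = f(0.220000, 1.505569) = -1.592759
  u ← 1.720000 + (0.12/6)·(k1 + 2k2 + 2k3 + k4) = 1.506131
u(0.22) ≈ 1.5061

1.5061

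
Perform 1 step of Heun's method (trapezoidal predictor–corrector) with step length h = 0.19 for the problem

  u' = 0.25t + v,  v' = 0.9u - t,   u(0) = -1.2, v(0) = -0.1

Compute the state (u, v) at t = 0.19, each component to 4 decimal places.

-1.2340, -0.3249

Heun on (u,v): k1 = f(t_n, state_n); k2 = f(t_n + h, state_n + h·k1); state_{n+1} = state_n + (h/2)·(k1 + k2).
0.000000: (-1.200000, -0.100000)
  k1 = (-0.100000, -1.080000)
  predictor → (-1.219000, -0.305200)
  k2 = (-0.257700, -1.287100)
  → (-1.233982, -0.324874)
(u(0.19), v(0.19)) ≈ (-1.2340, -0.3249)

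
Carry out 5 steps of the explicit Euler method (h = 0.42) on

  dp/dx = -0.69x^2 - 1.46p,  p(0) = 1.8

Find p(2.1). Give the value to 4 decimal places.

Euler: p_{n+1} = p_n + h·f(x_n, p_n).
x=0.000000, p=1.800000: f=-2.628000 → p ← 1.800000 + 0.42·(-2.628000) = 0.696240
x=0.420000, p=0.696240: f=-1.138226 → p ← 0.696240 + 0.42·(-1.138226) = 0.218185
x=0.840000, p=0.218185: f=-0.805414 → p ← 0.218185 + 0.42·(-0.805414) = -0.120089
x=1.260000, p=-0.120089: f=-0.920114 → p ← -0.120089 + 0.42·(-0.920114) = -0.506537
x=1.680000, p=-0.506537: f=-1.207912 → p ← -0.506537 + 0.42·(-1.207912) = -1.013860
p(2.1) ≈ -1.0139

-1.0139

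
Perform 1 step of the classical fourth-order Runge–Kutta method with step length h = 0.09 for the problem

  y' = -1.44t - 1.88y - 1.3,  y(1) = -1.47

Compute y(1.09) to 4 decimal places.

RK4: k1 = f(t_n, y_n); k2 = f(t_n + h/2, y_n + (h/2)·k1); k3 = f(t_n + h/2, y_n + (h/2)·k2); k4 = f(t_n + h, y_n + h·k3); y_{n+1} = y_n + (h/6)·(k1 + 2k2 + 2k3 + k4).
t=1.000000, y=-1.470000:
  k1 = f(1.000000, -1.470000) = 0.023600
  k2 = f(1.045000, -1.468938) = -0.043197
  k3 = f(1.045000, -1.471944) = -0.037546
  k4 = f(1.090000, -1.473379) = -0.099647
  y ← -1.470000 + (0.09/6)·(k1 + 2k2 + 2k3 + k4) = -1.473563
y(1.09) ≈ -1.4736

-1.4736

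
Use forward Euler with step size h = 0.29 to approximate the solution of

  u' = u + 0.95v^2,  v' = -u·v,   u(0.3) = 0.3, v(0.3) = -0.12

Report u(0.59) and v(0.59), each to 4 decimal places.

Euler on (u,v): u_{n+1} = u_n + h·u', v_{n+1} = v_n + h·v'.
0.300000: (0.300000, -0.120000); f=(0.313680, 0.036000) → (0.390967, -0.109560)
(u(0.59), v(0.59)) ≈ (0.3910, -0.1096)

0.3910, -0.1096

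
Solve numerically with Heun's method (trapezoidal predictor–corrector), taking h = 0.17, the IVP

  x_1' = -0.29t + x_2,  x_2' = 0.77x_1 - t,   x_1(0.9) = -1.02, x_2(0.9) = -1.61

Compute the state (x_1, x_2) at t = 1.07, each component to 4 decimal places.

Heun on (x_1,x_2): k1 = f(t_n, state_n); k2 = f(t_n + h, state_n + h·k1); state_{n+1} = state_n + (h/2)·(k1 + k2).
0.900000: (-1.020000, -1.610000)
  k1 = (-1.871000, -1.685400)
  predictor → (-1.338070, -1.896518)
  k2 = (-2.206818, -2.100314)
  → (-1.366615, -1.931786)
(x_1(1.07), x_2(1.07)) ≈ (-1.3666, -1.9318)

-1.3666, -1.9318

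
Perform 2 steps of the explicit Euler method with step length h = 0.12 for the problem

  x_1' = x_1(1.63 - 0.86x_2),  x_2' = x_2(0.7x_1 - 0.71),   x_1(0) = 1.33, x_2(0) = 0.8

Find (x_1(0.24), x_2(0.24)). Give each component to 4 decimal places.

Euler on (x_1,x_2): x_1_{n+1} = x_1_n + h·x_1', x_2_{n+1} = x_2_n + h·x_2'.
0.000000: (1.330000, 0.800000); f=(1.252860, 0.176800) → (1.480343, 0.821216)
0.120000: (1.480343, 0.821216); f=(1.367473, 0.267914) → (1.644440, 0.853366)
(x_1(0.24), x_2(0.24)) ≈ (1.6444, 0.8534)

1.6444, 0.8534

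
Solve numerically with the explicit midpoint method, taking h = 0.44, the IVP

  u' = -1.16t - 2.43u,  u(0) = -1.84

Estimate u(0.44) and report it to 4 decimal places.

-1.0367

Midpoint: k1 = f(t_n, u_n); k2 = f(t_n + h/2, u_n + (h/2)·k1); u_{n+1} = u_n + h·k2.
t=0.000000, u=-1.840000:
  k1 = f(0.000000, -1.840000) = 4.471200
  k2 = f(0.220000, -0.856336) = 1.825696
  u ← -1.840000 + 0.44·1.825696 = -1.036694
u(0.44) ≈ -1.0367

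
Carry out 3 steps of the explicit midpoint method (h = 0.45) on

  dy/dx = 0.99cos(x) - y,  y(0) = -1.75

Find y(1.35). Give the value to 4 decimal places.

-0.0442

Midpoint: k1 = f(x_n, y_n); k2 = f(x_n + h/2, y_n + (h/2)·k1); y_{n+1} = y_n + h·k2.
x=0.000000, y=-1.750000:
  k1 = f(0.000000, -1.750000) = 2.740000
  k2 = f(0.225000, -1.133500) = 2.098546
  y ← -1.750000 + 0.45·2.098546 = -0.805654
x=0.450000, y=-0.805654:
  k1 = f(0.450000, -0.805654) = 1.697097
  k2 = f(0.675000, -0.423807) = 1.196707
  y ← -0.805654 + 0.45·1.196707 = -0.267136
x=0.900000, y=-0.267136:
  k1 = f(0.900000, -0.267136) = 0.882530
  k2 = f(1.125000, -0.068567) = 0.495431
  y ← -0.267136 + 0.45·0.495431 = -0.044192
y(1.35) ≈ -0.0442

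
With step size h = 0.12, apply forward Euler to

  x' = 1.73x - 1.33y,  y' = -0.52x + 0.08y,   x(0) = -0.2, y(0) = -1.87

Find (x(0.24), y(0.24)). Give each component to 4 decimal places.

Euler on (x,y): x_{n+1} = x_n + h·x', y_{n+1} = y_n + h·y'.
0.000000: (-0.200000, -1.870000); f=(2.141100, -0.045600) → (0.056932, -1.875472)
0.120000: (0.056932, -1.875472); f=(2.592870, -0.179642) → (0.368076, -1.897029)
(x(0.24), y(0.24)) ≈ (0.3681, -1.8970)

0.3681, -1.8970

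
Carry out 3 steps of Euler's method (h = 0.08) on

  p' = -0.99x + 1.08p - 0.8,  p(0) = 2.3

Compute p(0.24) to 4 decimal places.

2.7205

Euler: p_{n+1} = p_n + h·f(x_n, p_n).
x=0.000000, p=2.300000: f=1.684000 → p ← 2.300000 + 0.08·1.684000 = 2.434720
x=0.080000, p=2.434720: f=1.750298 → p ← 2.434720 + 0.08·1.750298 = 2.574744
x=0.160000, p=2.574744: f=1.822323 → p ← 2.574744 + 0.08·1.822323 = 2.720530
p(0.24) ≈ 2.7205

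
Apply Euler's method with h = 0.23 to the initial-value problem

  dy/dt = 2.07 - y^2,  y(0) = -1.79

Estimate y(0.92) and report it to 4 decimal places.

Euler: y_{n+1} = y_n + h·f(t_n, y_n).
t=0.000000, y=-1.790000: f=-1.134100 → y ← -1.790000 + 0.23·(-1.134100) = -2.050843
t=0.230000, y=-2.050843: f=-2.135957 → y ← -2.050843 + 0.23·(-2.135957) = -2.542113
t=0.460000, y=-2.542113: f=-4.392339 → y ← -2.542113 + 0.23·(-4.392339) = -3.552351
t=0.690000, y=-3.552351: f=-10.549198 → y ← -3.552351 + 0.23·(-10.549198) = -5.978667
y(0.92) ≈ -5.9787

-5.9787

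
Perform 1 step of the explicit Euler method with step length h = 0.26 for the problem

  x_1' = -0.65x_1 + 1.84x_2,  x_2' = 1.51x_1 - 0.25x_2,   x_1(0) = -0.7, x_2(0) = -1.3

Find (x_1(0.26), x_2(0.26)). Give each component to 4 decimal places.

-1.2036, -1.4903

Euler on (x_1,x_2): x_1_{n+1} = x_1_n + h·x_1', x_2_{n+1} = x_2_n + h·x_2'.
0.000000: (-0.700000, -1.300000); f=(-1.937000, -0.732000) → (-1.203620, -1.490320)
(x_1(0.26), x_2(0.26)) ≈ (-1.2036, -1.4903)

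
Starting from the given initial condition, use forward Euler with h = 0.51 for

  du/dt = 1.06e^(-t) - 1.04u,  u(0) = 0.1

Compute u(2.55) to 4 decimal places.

Euler: u_{n+1} = u_n + h·f(t_n, u_n).
t=0.000000, u=0.100000: f=0.956000 → u ← 0.100000 + 0.51·0.956000 = 0.587560
t=0.510000, u=0.587560: f=0.025463 → u ← 0.587560 + 0.51·0.025463 = 0.600546
t=1.020000, u=0.600546: f=-0.242337 → u ← 0.600546 + 0.51·(-0.242337) = 0.476954
t=1.530000, u=0.476954: f=-0.266504 → u ← 0.476954 + 0.51·(-0.266504) = 0.341037
t=2.040000, u=0.341037: f=-0.216848 → u ← 0.341037 + 0.51·(-0.216848) = 0.230444
u(2.55) ≈ 0.2304

0.2304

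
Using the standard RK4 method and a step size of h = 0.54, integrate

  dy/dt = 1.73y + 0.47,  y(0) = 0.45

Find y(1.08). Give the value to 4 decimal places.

4.3776

RK4: k1 = f(t_n, y_n); k2 = f(t_n + h/2, y_n + (h/2)·k1); k3 = f(t_n + h/2, y_n + (h/2)·k2); k4 = f(t_n + h, y_n + h·k3); y_{n+1} = y_n + (h/6)·(k1 + 2k2 + 2k3 + k4).
t=0.000000, y=0.450000:
  k1 = f(0.000000, 0.450000) = 1.248500
  k2 = f(0.270000, 0.787095) = 1.831674
  k3 = f(0.270000, 0.944552) = 2.104075
  k4 = f(0.540000, 1.586201) = 3.214127
  y ← 0.450000 + (0.54/6)·(k1 + 2k2 + 2k3 + k4) = 1.560071
t=0.540000, y=1.560071:
  k1 = f(0.540000, 1.560071) = 3.168923
  k2 = f(0.810000, 2.415681) = 4.649128
  k3 = f(0.810000, 2.815336) = 5.340531
  k4 = f(1.080000, 4.443958) = 8.158047
  y ← 1.560071 + (0.54/6)·(k1 + 2k2 + 2k3 + k4) = 4.377637
y(1.08) ≈ 4.3776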